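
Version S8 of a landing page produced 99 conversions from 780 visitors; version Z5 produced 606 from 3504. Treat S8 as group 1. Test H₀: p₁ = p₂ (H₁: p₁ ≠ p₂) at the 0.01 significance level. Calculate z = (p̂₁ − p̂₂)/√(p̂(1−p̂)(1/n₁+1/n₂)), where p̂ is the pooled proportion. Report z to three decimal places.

z = -3.135

p̂₁ = 99/780 ≈ 0.126923, p̂₂ = 606/3504 ≈ 0.172945.
Pooled p̂ = (99+606)/(780+3504) = 705/4284 = 0.164566.
SE = √(0.137484 × 0.00156744) = 0.014680.
z = (0.126923 − 0.172945)/0.014680 = -0.046022/0.014680 = -3.135.
p-value = 2·P(Z > 3.135) ≈ 0.0017, so at α = 0.01 we reject H₀.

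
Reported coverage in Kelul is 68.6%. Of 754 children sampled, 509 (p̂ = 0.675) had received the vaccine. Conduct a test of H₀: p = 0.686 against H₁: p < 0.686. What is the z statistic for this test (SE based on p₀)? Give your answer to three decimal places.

z = -0.647

p̂ = 509/754 = 0.67507.
SE = √(p₀(1−p₀)/n) = √(0.2154/754) = 0.01690.
z = (0.67507 − 0.686)/0.01690 = -0.01093/0.01690 = -0.647.
p-value = P(Z < -0.647) ≈ 0.2589.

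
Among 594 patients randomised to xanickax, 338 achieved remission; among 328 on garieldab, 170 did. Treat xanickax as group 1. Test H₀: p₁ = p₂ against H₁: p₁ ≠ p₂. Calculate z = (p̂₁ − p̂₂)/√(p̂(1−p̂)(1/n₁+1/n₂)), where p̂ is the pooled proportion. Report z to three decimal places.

p̂₁ = 338/594 = 0.569024, p̂₂ = 170/328 = 0.518293.
Pooled p̂ = (338+170)/(594+328) = 508/922 = 0.550976.
SE = √(0.247401 × 0.00473228) = 0.034217.
z = (0.569024 − 0.518293)/0.034217 = 0.050731/0.034217 = 1.483.
p-value = 2·P(Z > 1.483) ≈ 0.1382.

z = 1.483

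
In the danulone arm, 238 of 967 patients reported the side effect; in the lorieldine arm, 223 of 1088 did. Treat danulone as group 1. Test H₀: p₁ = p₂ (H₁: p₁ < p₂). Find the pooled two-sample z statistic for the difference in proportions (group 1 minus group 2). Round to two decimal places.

z = 2.23

p̂₁ = 238/967 = 0.2461, p̂₂ = 223/1088 = 0.2050.
Pooled p̂ = (238+223)/(967+1088) = 461/2055 = 0.2243.
SE = √(p̂(1−p̂)(1/n₁+1/n₂)) = √(0.2243·0.7757·0.00195324) = √(0.000339877) = 0.0184.
z = (0.2461 − 0.2050)/0.0184 = 0.0411/0.0184 = 2.23.
p-value = P(Z < 2.233) ≈ 0.9872.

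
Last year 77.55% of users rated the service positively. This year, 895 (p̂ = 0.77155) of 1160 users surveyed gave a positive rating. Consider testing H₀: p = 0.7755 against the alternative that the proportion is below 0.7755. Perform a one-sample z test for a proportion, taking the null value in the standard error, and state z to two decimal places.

p̂ = 895/1160 = 0.7716.
Standard error under H₀: √(0.7755×0.2245/1160) = 0.0123.
z = (0.7716 − 0.7755)/0.0123 = -0.0039/0.0123 = -0.32.

z = -0.32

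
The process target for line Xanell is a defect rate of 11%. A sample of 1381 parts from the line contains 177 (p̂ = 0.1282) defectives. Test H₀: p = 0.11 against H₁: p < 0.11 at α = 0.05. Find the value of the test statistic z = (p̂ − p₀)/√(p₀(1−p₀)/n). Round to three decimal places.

p̂ = 177/1381 ≈ 0.12817.
SE = √(p₀(1−p₀)/n) = √(0.0979/1381) = 0.00842.
z = (0.12817 − 0.11)/0.00842 = 0.01817/0.00842 = 2.158.
p-value = P(Z < 2.158) ≈ 0.9845; since p > α = 0.05, fail to reject H₀.

z = 2.158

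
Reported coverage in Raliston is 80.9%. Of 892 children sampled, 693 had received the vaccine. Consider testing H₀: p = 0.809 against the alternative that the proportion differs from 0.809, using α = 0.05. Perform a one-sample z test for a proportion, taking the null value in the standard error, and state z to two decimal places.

z = -2.44

p̂ = 693/892 ≈ 0.77691.
SE = √(p₀(1−p₀)/n) = √(0.15452/892) = 0.01316.
z = (0.77691 − 0.809)/0.01316 = -0.03209/0.01316 = -2.44.
p-value = 2·P(Z > 2.438) ≈ 0.0147, so at α = 0.05 we reject H₀.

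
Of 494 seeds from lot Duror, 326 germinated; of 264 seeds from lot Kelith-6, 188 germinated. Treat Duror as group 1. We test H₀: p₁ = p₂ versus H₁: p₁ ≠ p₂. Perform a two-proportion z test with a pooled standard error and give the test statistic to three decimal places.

z = -1.466

p̂₁ = 326/494 ≈ 0.659919, p̂₂ = 188/264 ≈ 0.712121.
Pooled p̂ = (326+188)/(494+264) = 514/758 = 0.678100.
SE = √(p̂(1−p̂)(1/n₁+1/n₂)) = √(0.678100·0.321900·0.00581217) = √(0.00126868) = 0.035619.
z = (0.659919 − 0.712121)/0.035619 = -0.052202/0.035619 = -1.466.
Two-sided p-value ≈ 2·Φ(−1.466) = 0.1428.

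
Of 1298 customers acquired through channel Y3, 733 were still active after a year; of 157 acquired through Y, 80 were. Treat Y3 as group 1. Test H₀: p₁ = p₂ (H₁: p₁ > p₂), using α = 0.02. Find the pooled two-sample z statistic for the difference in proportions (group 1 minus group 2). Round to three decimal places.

z = 1.315

p̂₁ = 733/1298 = 0.56471, p̂₂ = 80/157 = 0.50955.
Pooled p̂ = (733+80)/(1298+157) = 813/1455 = 0.55876.
SE = √(0.246547 × 0.00713984) = 0.04196.
z = (0.56471 − 0.50955)/0.04196 = 0.05516/0.04196 = 1.315.
p-value = P(Z > 1.315) ≈ 0.0943, so at α = 0.02 we fail to reject H₀.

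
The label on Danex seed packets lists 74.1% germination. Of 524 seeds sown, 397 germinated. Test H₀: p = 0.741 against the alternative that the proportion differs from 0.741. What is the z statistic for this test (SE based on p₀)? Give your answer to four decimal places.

p̂ = 397/524 = 0.7576336.
Standard error under H₀: √(0.741×0.259/524) = 0.0191379.
z = (0.7576336 − 0.741)/0.0191379 = 0.0166336/0.0191379 = 0.8691.
Two-sided p-value ≈ 2·Φ(−0.869) = 0.3848.

z = 0.8691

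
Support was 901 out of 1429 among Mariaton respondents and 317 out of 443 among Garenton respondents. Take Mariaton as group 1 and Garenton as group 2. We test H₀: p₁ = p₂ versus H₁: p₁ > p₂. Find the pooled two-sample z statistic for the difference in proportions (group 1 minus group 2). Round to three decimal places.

p̂₁ = 901/1429 ≈ 0.63051, p̂₂ = 317/443 ≈ 0.71558.
Pooled p̂ = (901+317)/(1429+443) = 1218/1872 = 0.65064.
SE = √(p̂(1−p̂)(1/n₁+1/n₂)) = √(0.65064·0.34936·0.00295713) = √(0.000672176) = 0.02593.
z = (0.63051 − 0.71558)/0.02593 = -0.08507/0.02593 = -3.281.

z = -3.281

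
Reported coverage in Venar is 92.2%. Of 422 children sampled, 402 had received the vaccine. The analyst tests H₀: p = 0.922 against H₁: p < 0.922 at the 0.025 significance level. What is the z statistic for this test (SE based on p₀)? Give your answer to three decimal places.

z = 2.345

p̂ = 402/422 = 0.952607.
SE = √(p₀(1−p₀)/n) = √(0.071916/422) = 0.013054.
z = (0.952607 − 0.922)/0.013054 = 0.030607/0.013054 = 2.345.
p-value = P(Z < 2.345) ≈ 0.9905, so at α = 0.025 we fail to reject H₀.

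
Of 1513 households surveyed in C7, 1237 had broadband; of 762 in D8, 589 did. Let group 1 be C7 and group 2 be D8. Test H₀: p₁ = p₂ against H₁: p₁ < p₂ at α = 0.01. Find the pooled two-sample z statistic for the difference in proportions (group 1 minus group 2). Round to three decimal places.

z = 2.523

p̂₁ = 1237/1513 ≈ 0.81758, p̂₂ = 589/762 ≈ 0.77297.
Pooled p̂ = (1237+589)/(1513+762) = 1826/2275 = 0.80264.
SE = √(0.158411 × 0.00197327) = 0.01768.
z = (0.81758 − 0.77297)/0.01768 = 0.04461/0.01768 = 2.523.
p-value = P(Z < 2.523) ≈ 0.9942. With α = 0.01, fail to reject H₀.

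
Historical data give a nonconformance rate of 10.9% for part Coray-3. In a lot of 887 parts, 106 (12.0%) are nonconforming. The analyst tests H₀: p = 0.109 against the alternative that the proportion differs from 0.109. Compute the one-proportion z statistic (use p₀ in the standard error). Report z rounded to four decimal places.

p̂ = 106/887 ≈ 0.119504.
Under H₀, SE = √(0.109·0.891/887) = √(0.000109492) = 0.010464.
z = (0.119504 − 0.109)/0.010464 = 0.010504/0.010464 = 1.0038.

z = 1.0038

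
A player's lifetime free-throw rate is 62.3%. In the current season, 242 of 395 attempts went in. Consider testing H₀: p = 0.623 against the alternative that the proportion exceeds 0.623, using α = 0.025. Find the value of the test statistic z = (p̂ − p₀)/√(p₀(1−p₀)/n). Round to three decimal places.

z = -0.424

p̂ = 242/395 ≈ 0.61266.
Under H₀, SE = √(0.623·0.377/395) = √(0.00059461) = 0.02438.
z = (0.61266 − 0.623)/0.02438 = -0.01034/0.02438 = -0.424.
p-value = P(Z > -0.424) ≈ 0.6643; since p > α = 0.025, fail to reject H₀.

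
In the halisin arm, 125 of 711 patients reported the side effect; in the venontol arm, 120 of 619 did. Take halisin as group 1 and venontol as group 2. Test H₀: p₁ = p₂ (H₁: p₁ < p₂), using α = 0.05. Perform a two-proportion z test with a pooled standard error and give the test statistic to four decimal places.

p̂₁ = 125/711 = 0.175809, p̂₂ = 120/619 = 0.193861.
Pooled p̂ = (125+120)/(711+619) = 245/1330 = 0.184211.
SE = √(p̂(1−p̂)(1/n₁+1/n₂)) = √(0.184211·0.815789·0.00302198) = √(0.000454134) = 0.021310.
z = (0.175809 − 0.193861)/0.021310 = -0.018052/0.021310 = -0.8471.
p-value = P(Z < -0.847) ≈ 0.1985; since p > α = 0.05, fail to reject H₀.

z = -0.8471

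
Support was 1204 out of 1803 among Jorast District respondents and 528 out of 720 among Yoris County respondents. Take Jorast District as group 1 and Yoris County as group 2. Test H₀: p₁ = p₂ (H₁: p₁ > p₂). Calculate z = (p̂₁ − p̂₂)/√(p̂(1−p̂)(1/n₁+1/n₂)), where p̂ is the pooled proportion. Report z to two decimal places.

p̂₁ = 1204/1803 ≈ 0.66778, p̂₂ = 528/720 ≈ 0.73333.
Pooled p̂ = (1204+528)/(1803+720) = 1732/2523 = 0.68648.
SE = √(p̂(1−p̂)(1/n₁+1/n₂)) = √(0.68648·0.31352·0.00194352) = √(0.000418291) = 0.02045.
z = (0.66778 − 0.73333)/0.02045 = -0.06555/0.02045 = -3.21.

z = -3.21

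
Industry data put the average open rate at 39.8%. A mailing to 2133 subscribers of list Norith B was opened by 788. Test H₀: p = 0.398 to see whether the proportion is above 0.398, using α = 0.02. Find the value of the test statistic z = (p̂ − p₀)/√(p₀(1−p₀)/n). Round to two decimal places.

p̂ = 788/2133 ≈ 0.3694.
Under H₀, SE = √(0.398·0.602/2133) = √(0.000112328) = 0.0106.
z = (0.3694 − 0.398)/0.0106 = -0.0286/0.0106 = -2.70.
p-value = P(Z > -2.695) ≈ 0.9965. With α = 0.02, fail to reject H₀.

z = -2.70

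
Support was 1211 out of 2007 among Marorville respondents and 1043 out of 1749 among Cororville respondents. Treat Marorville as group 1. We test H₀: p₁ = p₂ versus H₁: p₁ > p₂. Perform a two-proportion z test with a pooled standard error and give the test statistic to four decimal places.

z = 0.4398

p̂₁ = 1211/2007 = 0.603388, p̂₂ = 1043/1749 = 0.596341.
Pooled p̂ = (1211+1043)/(2007+1749) = 2254/3756 = 0.600106.
SE = √(p̂(1−p̂)(1/n₁+1/n₂)) = √(0.600106·0.399894·0.00107001) = √(0.00025678) = 0.016024.
z = (0.603388 − 0.596341)/0.016024 = 0.007047/0.016024 = 0.4398.
p-value = P(Z > 0.440) ≈ 0.3300.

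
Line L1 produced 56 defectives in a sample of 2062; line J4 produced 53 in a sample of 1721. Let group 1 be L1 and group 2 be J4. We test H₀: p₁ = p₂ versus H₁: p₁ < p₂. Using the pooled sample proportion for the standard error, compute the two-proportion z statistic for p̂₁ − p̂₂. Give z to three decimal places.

p̂₁ = 56/2062 ≈ 0.027158, p̂₂ = 53/1721 ≈ 0.030796.
Pooled p̂ = (56+53)/(2062+1721) = 109/3783 = 0.028813.
SE = √(0.0279829 × 0.00106602) = 0.005462.
z = (0.027158 − 0.030796)/0.005462 = -0.003638/0.005462 = -0.666.

z = -0.666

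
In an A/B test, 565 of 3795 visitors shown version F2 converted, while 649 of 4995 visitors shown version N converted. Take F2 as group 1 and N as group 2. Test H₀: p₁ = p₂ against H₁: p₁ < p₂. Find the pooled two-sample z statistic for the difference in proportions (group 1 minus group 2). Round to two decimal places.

p̂₁ = 565/3795 = 0.14888, p̂₂ = 649/4995 = 0.12993.
Pooled p̂ = (565+649)/(3795+4995) = 1214/8790 = 0.13811.
SE = √(0.119037 × 0.000463705) = 0.00743.
z = (0.14888 − 0.12993)/0.00743 = 0.01895/0.00743 = 2.55.
p-value = P(Z < 2.551) ≈ 0.9946.

z = 2.55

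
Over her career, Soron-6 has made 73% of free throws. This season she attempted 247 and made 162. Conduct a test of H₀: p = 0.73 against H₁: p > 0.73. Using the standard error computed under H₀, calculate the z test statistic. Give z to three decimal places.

p̂ = 162/247 ≈ 0.65587.
Standard error under H₀: √(0.73×0.27/247) = 0.02825.
z = (0.65587 − 0.73)/0.02825 = -0.07413/0.02825 = -2.624.
p-value = P(Z > -2.624) ≈ 0.9957.

z = -2.624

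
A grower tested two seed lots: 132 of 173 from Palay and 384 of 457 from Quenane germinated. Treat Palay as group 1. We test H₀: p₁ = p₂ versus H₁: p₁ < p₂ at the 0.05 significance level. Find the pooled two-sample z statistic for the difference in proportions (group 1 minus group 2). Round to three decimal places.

p̂₁ = 132/173 ≈ 0.76301, p̂₂ = 384/457 ≈ 0.84026.
Pooled p̂ = (132+384)/(173+457) = 516/630 = 0.81905.
SE = √(0.148209 × 0.00796853) = 0.03437.
z = (0.76301 − 0.84026)/0.03437 = -0.07725/0.03437 = -2.248.
p-value = P(Z < -2.248) ≈ 0.0123. With α = 0.05, reject H₀.

z = -2.248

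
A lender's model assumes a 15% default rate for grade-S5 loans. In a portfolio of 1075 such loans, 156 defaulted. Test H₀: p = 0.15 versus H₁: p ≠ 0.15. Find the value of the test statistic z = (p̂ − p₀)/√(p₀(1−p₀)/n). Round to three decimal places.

p̂ = 156/1075 ≈ 0.14512.
SE = √(p₀(1−p₀)/n) = √(0.1275/1075) = 0.01089.
z = (0.14512 − 0.15)/0.01089 = -0.00488/0.01089 = -0.448.

z = -0.448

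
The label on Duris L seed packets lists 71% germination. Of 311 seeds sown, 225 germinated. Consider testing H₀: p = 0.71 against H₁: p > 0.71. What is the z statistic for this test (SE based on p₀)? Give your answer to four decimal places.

p̂ = 225/311 ≈ 0.723473.
Standard error under H₀: √(0.71×0.29/311) = 0.025730.
z = (0.723473 − 0.71)/0.025730 = 0.013473/0.025730 = 0.5236.
p-value = P(Z > 0.524) ≈ 0.3003.

z = 0.5236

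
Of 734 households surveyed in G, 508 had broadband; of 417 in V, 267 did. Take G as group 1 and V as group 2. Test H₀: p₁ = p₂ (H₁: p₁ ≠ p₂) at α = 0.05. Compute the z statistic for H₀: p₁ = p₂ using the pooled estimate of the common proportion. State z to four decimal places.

p̂₁ = 508/734 = 0.692098, p̂₂ = 267/417 = 0.640288.
Pooled p̂ = (508+267)/(734+417) = 775/1151 = 0.673328.
SE = √(0.219958 × 0.00376048) = 0.028760.
z = (0.692098 − 0.640288)/0.028760 = 0.051810/0.028760 = 1.8015.
p-value = 2·P(Z > 1.801) ≈ 0.0716. With α = 0.05, fail to reject H₀.

z = 1.8015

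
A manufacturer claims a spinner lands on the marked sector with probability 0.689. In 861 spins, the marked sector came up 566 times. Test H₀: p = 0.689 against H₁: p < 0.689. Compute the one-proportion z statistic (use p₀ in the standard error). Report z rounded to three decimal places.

p̂ = 566/861 = 0.657375.
Under H₀, SE = √(0.689·0.311/861) = √(0.000248872) = 0.015776.
z = (0.657375 − 0.689)/0.015776 = -0.031625/0.015776 = -2.005.

z = -2.005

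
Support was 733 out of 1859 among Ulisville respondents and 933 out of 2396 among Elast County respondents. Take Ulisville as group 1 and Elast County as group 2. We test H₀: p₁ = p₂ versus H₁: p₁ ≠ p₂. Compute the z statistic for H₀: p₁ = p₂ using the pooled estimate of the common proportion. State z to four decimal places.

z = 0.3247

p̂₁ = 733/1859 ≈ 0.394298, p̂₂ = 933/2396 ≈ 0.389399.
Pooled p̂ = (733+933)/(1859+2396) = 1666/4255 = 0.391539.
SE = √(p̂(1−p̂)(1/n₁+1/n₂)) = √(0.391539·0.608461·0.000955286) = √(0.000227584) = 0.015086.
z = (0.394298 − 0.389399)/0.015086 = 0.004899/0.015086 = 0.3247.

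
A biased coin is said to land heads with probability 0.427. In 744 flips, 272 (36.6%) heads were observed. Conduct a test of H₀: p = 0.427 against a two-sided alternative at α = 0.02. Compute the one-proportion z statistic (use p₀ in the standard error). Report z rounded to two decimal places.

p̂ = 272/744 ≈ 0.3656.
SE = √(p₀(1−p₀)/n) = √(0.24467/744) = 0.0181.
z = (0.3656 − 0.427)/0.0181 = -0.0614/0.0181 = -3.39.
p-value = 2·P(Z > 3.386) ≈ 0.0007; since p < α = 0.02, reject H₀.

z = -3.39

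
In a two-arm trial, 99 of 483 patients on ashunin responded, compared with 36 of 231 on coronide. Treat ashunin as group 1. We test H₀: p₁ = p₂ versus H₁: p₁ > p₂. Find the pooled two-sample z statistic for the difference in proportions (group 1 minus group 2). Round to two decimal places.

z = 1.57

p̂₁ = 99/483 = 0.2050, p̂₂ = 36/231 = 0.1558.
Pooled p̂ = (99+36)/(483+231) = 135/714 = 0.1891.
SE = √(p̂(1−p̂)(1/n₁+1/n₂)) = √(0.1891·0.8109·0.0063994) = √(0.000981194) = 0.0313.
z = (0.2050 − 0.1558)/0.0313 = 0.0492/0.0313 = 1.57.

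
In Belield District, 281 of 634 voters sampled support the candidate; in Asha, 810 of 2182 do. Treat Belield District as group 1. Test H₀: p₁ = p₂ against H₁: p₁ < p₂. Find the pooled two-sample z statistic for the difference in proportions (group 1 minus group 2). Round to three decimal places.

z = 3.276

p̂₁ = 281/634 = 0.44322, p̂₂ = 810/2182 = 0.37122.
Pooled p̂ = (281+810)/(634+2182) = 1091/2816 = 0.38743.
SE = √(0.237328 × 0.00203558) = 0.02198.
z = (0.44322 − 0.37122)/0.02198 = 0.07200/0.02198 = 3.276.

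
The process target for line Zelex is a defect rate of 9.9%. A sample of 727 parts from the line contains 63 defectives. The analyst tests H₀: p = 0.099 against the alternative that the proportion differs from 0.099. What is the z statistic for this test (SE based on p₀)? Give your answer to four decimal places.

p̂ = 63/727 ≈ 0.086657.
Standard error under H₀: √(0.099×0.901/727) = 0.011077.
z = (0.086657 − 0.099)/0.011077 = -0.012343/0.011077 = -1.1143.
Two-sided p-value ≈ 2·Φ(−1.114) = 0.2652.

z = -1.1143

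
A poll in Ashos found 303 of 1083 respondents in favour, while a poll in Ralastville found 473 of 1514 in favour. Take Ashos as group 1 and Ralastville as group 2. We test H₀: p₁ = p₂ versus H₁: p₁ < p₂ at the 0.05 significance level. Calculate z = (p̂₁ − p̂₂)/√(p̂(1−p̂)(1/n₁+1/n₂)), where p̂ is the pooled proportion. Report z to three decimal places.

z = -1.792

p̂₁ = 303/1083 = 0.279778, p̂₂ = 473/1514 = 0.312417.
Pooled p̂ = (303+473)/(1083+1514) = 776/2597 = 0.298806.
SE = √(0.209521 × 0.00158386) = 0.018217.
z = (0.279778 − 0.312417)/0.018217 = -0.032639/0.018217 = -1.792.
p-value = P(Z < -1.792) ≈ 0.0366; since p < α = 0.05, reject H₀.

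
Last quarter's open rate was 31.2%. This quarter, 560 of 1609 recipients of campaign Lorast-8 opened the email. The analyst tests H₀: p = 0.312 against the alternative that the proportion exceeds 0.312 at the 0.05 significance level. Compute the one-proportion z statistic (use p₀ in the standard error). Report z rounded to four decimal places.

p̂ = 560/1609 = 0.348042.
Under H₀, SE = √(0.312·0.688/1609) = √(0.00013341) = 0.011550.
z = (0.348042 − 0.312)/0.011550 = 0.036042/0.011550 = 3.1205.
p-value = P(Z > 3.120) ≈ 0.0009, so at α = 0.05 we reject H₀.

z = 3.1205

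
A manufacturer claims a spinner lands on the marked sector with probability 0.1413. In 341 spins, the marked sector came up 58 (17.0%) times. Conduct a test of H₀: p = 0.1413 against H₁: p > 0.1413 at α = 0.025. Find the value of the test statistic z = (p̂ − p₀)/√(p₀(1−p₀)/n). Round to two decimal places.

z = 1.53

p̂ = 58/341 = 0.17009.
Standard error under H₀: √(0.1413×0.8587/341) = 0.01886.
z = (0.17009 − 0.1413)/0.01886 = 0.02879/0.01886 = 1.53.
p-value = P(Z > 1.526) ≈ 0.0635; since p > α = 0.025, fail to reject H₀.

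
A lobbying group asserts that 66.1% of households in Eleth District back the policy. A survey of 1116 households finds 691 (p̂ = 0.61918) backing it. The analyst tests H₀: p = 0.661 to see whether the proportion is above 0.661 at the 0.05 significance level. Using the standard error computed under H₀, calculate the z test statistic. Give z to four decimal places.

z = -2.9516

p̂ = 691/1116 ≈ 0.619176.
Under H₀, SE = √(0.661·0.339/1116) = √(0.000200788) = 0.014170.
z = (0.619176 − 0.661)/0.014170 = -0.041824/0.014170 = -2.9516.
p-value = P(Z > -2.952) ≈ 0.9984; since p > α = 0.05, fail to reject H₀.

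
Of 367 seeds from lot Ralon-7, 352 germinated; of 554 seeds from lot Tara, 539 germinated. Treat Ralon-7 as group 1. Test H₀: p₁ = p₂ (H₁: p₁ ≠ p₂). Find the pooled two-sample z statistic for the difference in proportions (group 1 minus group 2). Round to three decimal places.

p̂₁ = 352/367 = 0.959128, p̂₂ = 539/554 = 0.972924.
Pooled p̂ = (352+539)/(367+554) = 891/921 = 0.967427.
SE = √(0.0315123 × 0.00452985) = 0.011948.
z = (0.959128 − 0.972924)/0.011948 = -0.013796/0.011948 = -1.155.
p-value = 2·P(Z > 1.155) ≈ 0.2482.

z = -1.155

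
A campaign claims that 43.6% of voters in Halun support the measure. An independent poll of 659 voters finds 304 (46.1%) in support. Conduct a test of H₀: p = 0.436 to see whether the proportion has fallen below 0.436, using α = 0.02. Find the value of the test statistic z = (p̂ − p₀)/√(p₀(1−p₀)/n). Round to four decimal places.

p̂ = 304/659 = 0.461305.
Standard error under H₀: √(0.436×0.564/659) = 0.019317.
z = (0.461305 − 0.436)/0.019317 = 0.025305/0.019317 = 1.3100.
p-value = P(Z < 1.310) ≈ 0.9049. With α = 0.02, fail to reject H₀.

z = 1.3100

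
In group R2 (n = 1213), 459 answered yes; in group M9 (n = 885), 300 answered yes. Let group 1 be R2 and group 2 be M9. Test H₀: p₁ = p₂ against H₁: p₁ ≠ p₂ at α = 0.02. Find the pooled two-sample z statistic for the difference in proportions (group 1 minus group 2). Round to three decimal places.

z = 1.856

p̂₁ = 459/1213 = 0.37840, p̂₂ = 300/885 = 0.33898.
Pooled p̂ = (459+300)/(1213+885) = 759/2098 = 0.36177.
SE = √(0.230893 × 0.00195435) = 0.02124.
z = (0.37840 − 0.33898)/0.02124 = 0.03942/0.02124 = 1.856.
p-value = 2·P(Z > 1.856) ≈ 0.0635. With α = 0.02, fail to reject H₀.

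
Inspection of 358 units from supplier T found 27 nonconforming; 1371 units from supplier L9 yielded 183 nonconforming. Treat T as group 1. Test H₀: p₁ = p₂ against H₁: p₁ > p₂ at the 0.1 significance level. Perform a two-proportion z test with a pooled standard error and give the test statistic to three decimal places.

z = -2.995

p̂₁ = 27/358 = 0.075419, p̂₂ = 183/1371 = 0.133479.
Pooled p̂ = (27+183)/(358+1371) = 210/1729 = 0.121457.
SE = √(0.106706 × 0.00352269) = 0.019388.
z = (0.075419 − 0.133479)/0.019388 = -0.058060/0.019388 = -2.995.
p-value = P(Z > -2.995) ≈ 0.9986; since p > α = 0.1, fail to reject H₀.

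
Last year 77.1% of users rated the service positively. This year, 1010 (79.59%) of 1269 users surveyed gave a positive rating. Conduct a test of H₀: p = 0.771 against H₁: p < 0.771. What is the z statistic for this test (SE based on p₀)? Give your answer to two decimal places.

p̂ = 1010/1269 = 0.7959.
Under H₀, SE = √(0.771·0.229/1269) = √(0.000139132) = 0.0118.
z = (0.7959 − 0.771)/0.0118 = 0.0249/0.0118 = 2.11.

z = 2.11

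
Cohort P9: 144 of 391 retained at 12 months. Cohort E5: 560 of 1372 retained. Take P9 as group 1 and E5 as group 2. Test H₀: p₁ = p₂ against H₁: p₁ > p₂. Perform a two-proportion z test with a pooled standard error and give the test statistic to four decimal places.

z = -1.4203

p̂₁ = 144/391 ≈ 0.368286, p̂₂ = 560/1372 ≈ 0.408163.
Pooled p̂ = (144+560)/(391+1372) = 704/1763 = 0.399319.
SE = √(0.239863 × 0.00328641) = 0.028076.
z = (0.368286 − 0.408163)/0.028076 = -0.039877/0.028076 = -1.4203.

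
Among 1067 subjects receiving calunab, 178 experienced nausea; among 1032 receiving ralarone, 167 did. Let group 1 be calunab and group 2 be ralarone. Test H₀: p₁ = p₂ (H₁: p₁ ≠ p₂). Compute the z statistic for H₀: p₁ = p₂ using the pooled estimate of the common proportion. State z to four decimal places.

z = 0.3091

p̂₁ = 178/1067 = 0.166823, p̂₂ = 167/1032 = 0.161822.
Pooled p̂ = (178+167)/(1067+1032) = 345/2099 = 0.164364.
SE = √(p̂(1−p̂)(1/n₁+1/n₂)) = √(0.164364·0.835636·0.0019062) = √(0.000261814) = 0.016181.
z = (0.166823 − 0.161822)/0.016181 = 0.005001/0.016181 = 0.3091.
p-value = 2·P(Z > 0.309) ≈ 0.7573.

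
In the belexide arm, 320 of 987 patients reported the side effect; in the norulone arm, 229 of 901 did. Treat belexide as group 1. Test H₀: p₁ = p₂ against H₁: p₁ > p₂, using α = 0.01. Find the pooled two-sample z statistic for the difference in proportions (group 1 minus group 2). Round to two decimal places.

p̂₁ = 320/987 ≈ 0.3242, p̂₂ = 229/901 ≈ 0.2542.
Pooled p̂ = (320+229)/(987+901) = 549/1888 = 0.2908.
SE = √(p̂(1−p̂)(1/n₁+1/n₂)) = √(0.2908·0.7092·0.00212305) = √(0.000437834) = 0.0209.
z = (0.3242 − 0.2542)/0.0209 = 0.0700/0.0209 = 3.35.
p-value = P(Z > 3.348) ≈ 0.0004, so at α = 0.01 we reject H₀.

z = 3.35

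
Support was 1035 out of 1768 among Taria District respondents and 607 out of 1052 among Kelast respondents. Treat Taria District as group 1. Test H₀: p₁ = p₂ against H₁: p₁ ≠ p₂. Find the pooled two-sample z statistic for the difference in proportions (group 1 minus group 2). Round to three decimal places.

z = 0.438

p̂₁ = 1035/1768 ≈ 0.58541, p̂₂ = 607/1052 ≈ 0.57700.
Pooled p̂ = (1035+607)/(1768+1052) = 1642/2820 = 0.58227.
SE = √(0.243232 × 0.00151618) = 0.01920.
z = (0.58541 − 0.57700)/0.01920 = 0.00841/0.01920 = 0.438.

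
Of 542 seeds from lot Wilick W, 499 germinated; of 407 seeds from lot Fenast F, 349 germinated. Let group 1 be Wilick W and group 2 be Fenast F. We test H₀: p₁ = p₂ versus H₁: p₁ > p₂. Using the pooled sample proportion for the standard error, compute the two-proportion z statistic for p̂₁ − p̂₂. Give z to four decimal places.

p̂₁ = 499/542 = 0.920664, p̂₂ = 349/407 = 0.857494.
Pooled p̂ = (499+349)/(542+407) = 848/949 = 0.893572.
SE = √(p̂(1−p̂)(1/n₁+1/n₂)) = √(0.893572·0.106428·0.00430202) = √(0.000409126) = 0.020227.
z = (0.920664 − 0.857494)/0.020227 = 0.063170/0.020227 = 3.1231.
p-value = P(Z > 3.123) ≈ 0.0009.

z = 3.1231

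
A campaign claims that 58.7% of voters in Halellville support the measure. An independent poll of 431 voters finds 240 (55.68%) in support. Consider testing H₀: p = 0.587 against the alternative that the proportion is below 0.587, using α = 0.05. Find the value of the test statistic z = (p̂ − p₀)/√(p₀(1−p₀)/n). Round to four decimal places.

z = -1.2715

p̂ = 240/431 ≈ 0.556845.
Standard error under H₀: √(0.587×0.413/431) = 0.023717.
z = (0.556845 − 0.587)/0.023717 = -0.030155/0.023717 = -1.2715.
p-value = P(Z < -1.271) ≈ 0.1018. With α = 0.05, fail to reject H₀.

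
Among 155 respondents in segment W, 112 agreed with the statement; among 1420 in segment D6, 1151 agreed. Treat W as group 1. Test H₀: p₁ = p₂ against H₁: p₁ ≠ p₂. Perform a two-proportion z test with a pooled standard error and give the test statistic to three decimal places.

z = -2.610

p̂₁ = 112/155 ≈ 0.722581, p̂₂ = 1151/1420 ≈ 0.810563.
Pooled p̂ = (112+1151)/(155+1420) = 1263/1575 = 0.801905.
SE = √(0.158854 × 0.00715584) = 0.033715.
z = (0.722581 − 0.810563)/0.033715 = -0.087982/0.033715 = -2.610.
Two-sided p-value ≈ 2·Φ(−2.610) = 0.0091.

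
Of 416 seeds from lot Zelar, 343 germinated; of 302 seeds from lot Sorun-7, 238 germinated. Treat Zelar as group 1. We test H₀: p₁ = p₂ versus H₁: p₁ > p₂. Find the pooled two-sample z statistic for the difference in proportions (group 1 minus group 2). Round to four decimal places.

p̂₁ = 343/416 = 0.824519, p̂₂ = 238/302 = 0.788079.
Pooled p̂ = (343+238)/(416+302) = 581/718 = 0.809192.
SE = √(0.1544 × 0.0057151) = 0.029705.
z = (0.824519 − 0.788079)/0.029705 = 0.036440/0.029705 = 1.2267.

z = 1.2267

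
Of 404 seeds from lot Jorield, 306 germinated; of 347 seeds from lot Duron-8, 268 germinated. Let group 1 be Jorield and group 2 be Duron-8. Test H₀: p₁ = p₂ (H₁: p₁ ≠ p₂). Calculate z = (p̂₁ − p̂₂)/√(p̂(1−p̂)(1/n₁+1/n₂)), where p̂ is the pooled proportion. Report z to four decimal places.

z = -0.4799

p̂₁ = 306/404 ≈ 0.757426, p̂₂ = 268/347 ≈ 0.772334.
Pooled p̂ = (306+268)/(404+347) = 574/751 = 0.764314.
SE = √(p̂(1−p̂)(1/n₁+1/n₂)) = √(0.764314·0.235686·0.00535709) = √(0.000965016) = 0.031065.
z = (0.757426 − 0.772334)/0.031065 = -0.014908/0.031065 = -0.4799.
Two-sided p-value ≈ 2·Φ(−0.480) = 0.6313.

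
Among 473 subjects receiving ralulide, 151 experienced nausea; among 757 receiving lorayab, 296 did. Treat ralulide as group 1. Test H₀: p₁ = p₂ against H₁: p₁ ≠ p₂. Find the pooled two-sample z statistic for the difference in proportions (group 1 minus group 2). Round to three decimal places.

z = -2.546

p̂₁ = 151/473 ≈ 0.31924, p̂₂ = 296/757 ≈ 0.39102.
Pooled p̂ = (151+296)/(473+757) = 447/1230 = 0.36341.
SE = √(0.231344 × 0.00343517) = 0.02819.
z = (0.31924 − 0.39102)/0.02819 = -0.07178/0.02819 = -2.546.
Two-sided p-value ≈ 2·Φ(−2.546) = 0.0109.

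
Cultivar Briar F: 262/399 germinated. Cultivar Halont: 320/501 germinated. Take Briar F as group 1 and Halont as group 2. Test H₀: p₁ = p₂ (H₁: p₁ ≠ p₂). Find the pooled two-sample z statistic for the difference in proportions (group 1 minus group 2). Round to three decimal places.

p̂₁ = 262/399 = 0.65664, p̂₂ = 320/501 = 0.63872.
Pooled p̂ = (262+320)/(399+501) = 582/900 = 0.64667.
SE = √(0.228489 × 0.00450227) = 0.03207.
z = (0.65664 − 0.63872)/0.03207 = 0.01792/0.03207 = 0.559.

z = 0.559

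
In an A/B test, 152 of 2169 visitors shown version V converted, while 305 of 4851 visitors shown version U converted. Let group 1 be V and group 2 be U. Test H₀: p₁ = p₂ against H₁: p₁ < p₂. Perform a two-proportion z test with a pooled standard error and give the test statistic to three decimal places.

p̂₁ = 152/2169 ≈ 0.070078, p̂₂ = 305/4851 ≈ 0.062874.
Pooled p̂ = (152+305)/(2169+4851) = 457/7020 = 0.065100.
SE = √(p̂(1−p̂)(1/n₁+1/n₂)) = √(0.065100·0.934900·0.000667185) = √(4.0606e-05) = 0.006372.
z = (0.070078 − 0.062874)/0.006372 = 0.007204/0.006372 = 1.131.

z = 1.131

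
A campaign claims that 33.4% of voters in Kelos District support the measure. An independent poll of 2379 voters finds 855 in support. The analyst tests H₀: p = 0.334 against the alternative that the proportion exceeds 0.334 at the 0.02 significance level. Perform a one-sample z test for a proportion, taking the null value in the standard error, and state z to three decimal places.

p̂ = 855/2379 ≈ 0.35939.
Standard error under H₀: √(0.334×0.666/2379) = 0.00967.
z = (0.35939 − 0.334)/0.00967 = 0.02539/0.00967 = 2.626.
p-value = P(Z > 2.626) ≈ 0.0043, so at α = 0.02 we reject H₀.

z = 2.626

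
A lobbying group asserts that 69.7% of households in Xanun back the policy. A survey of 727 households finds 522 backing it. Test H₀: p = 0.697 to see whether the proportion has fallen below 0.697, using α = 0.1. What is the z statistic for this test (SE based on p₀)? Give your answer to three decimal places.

z = 1.233

p̂ = 522/727 ≈ 0.718019.
Standard error under H₀: √(0.697×0.303/727) = 0.017044.
z = (0.718019 − 0.697)/0.017044 = 0.021019/0.017044 = 1.233.
p-value = P(Z < 1.233) ≈ 0.8913; since p > α = 0.1, fail to reject H₀.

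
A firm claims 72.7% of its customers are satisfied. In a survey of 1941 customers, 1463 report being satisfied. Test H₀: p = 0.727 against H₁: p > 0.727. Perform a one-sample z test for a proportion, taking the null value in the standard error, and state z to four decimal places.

p̂ = 1463/1941 ≈ 0.753735.
SE = √(p₀(1−p₀)/n) = √(0.19847/1941) = 0.010112.
z = (0.753735 − 0.727)/0.010112 = 0.026735/0.010112 = 2.6439.

z = 2.6439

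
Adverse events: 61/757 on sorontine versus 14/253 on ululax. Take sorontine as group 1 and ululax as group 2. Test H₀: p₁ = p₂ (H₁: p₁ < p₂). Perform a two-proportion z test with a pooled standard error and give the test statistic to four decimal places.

z = 1.3259

p̂₁ = 61/757 = 0.080581, p̂₂ = 14/253 = 0.055336.
Pooled p̂ = (61+14)/(757+253) = 75/1010 = 0.074257.
SE = √(0.0687433 × 0.00527357) = 0.019040.
z = (0.080581 − 0.055336)/0.019040 = 0.025245/0.019040 = 1.3259.
p-value = P(Z < 1.326) ≈ 0.9076.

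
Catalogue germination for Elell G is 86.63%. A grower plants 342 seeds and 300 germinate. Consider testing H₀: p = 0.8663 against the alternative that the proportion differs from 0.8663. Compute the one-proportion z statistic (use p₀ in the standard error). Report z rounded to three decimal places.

z = 0.592

p̂ = 300/342 = 0.87719.
SE = √(p₀(1−p₀)/n) = √(0.11582/342) = 0.01840.
z = (0.87719 − 0.8663)/0.01840 = 0.01089/0.01840 = 0.592.
p-value = 2·P(Z > 0.592) ≈ 0.5539.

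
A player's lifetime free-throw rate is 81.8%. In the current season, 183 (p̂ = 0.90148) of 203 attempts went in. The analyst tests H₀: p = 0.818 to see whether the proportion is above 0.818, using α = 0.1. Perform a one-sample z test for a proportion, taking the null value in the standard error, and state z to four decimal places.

p̂ = 183/203 ≈ 0.901478.
Standard error under H₀: √(0.818×0.182/203) = 0.027081.
z = (0.901478 − 0.818)/0.027081 = 0.083478/0.027081 = 3.0825.
p-value = P(Z > 3.083) ≈ 0.0010. With α = 0.1, reject H₀.

z = 3.0825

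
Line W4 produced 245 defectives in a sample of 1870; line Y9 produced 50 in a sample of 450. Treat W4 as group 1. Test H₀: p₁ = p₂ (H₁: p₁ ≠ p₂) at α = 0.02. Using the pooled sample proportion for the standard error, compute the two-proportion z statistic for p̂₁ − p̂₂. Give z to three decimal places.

p̂₁ = 245/1870 ≈ 0.13102, p̂₂ = 50/450 ≈ 0.11111.
Pooled p̂ = (245+50)/(1870+450) = 295/2320 = 0.12716.
SE = √(p̂(1−p̂)(1/n₁+1/n₂)) = √(0.12716·0.87284·0.00275698) = √(0.000305988) = 0.01749.
z = (0.13102 − 0.11111)/0.01749 = 0.01991/0.01749 = 1.138.
Two-sided p-value ≈ 2·Φ(−1.138) = 0.2552; since p > α = 0.02, fail to reject H₀.

z = 1.138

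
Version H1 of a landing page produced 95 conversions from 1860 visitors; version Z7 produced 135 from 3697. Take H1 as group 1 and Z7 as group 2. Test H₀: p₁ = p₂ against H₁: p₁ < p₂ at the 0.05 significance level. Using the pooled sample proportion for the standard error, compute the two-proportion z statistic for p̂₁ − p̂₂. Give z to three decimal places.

z = 2.571

p̂₁ = 95/1860 = 0.051075, p̂₂ = 135/3697 = 0.036516.
Pooled p̂ = (95+135)/(1860+3697) = 230/5557 = 0.041389.
SE = √(0.0396762 × 0.000808124) = 0.005662.
z = (0.051075 − 0.036516)/0.005662 = 0.014559/0.005662 = 2.571.
p-value = P(Z < 2.571) ≈ 0.9949, so at α = 0.05 we fail to reject H₀.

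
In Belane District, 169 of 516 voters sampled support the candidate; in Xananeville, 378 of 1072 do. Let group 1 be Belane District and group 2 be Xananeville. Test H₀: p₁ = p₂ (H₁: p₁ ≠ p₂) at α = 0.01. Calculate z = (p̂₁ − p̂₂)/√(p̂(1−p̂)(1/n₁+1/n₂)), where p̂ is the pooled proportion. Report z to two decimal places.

p̂₁ = 169/516 ≈ 0.32752, p̂₂ = 378/1072 ≈ 0.35261.
Pooled p̂ = (169+378)/(516+1072) = 547/1588 = 0.34446.
SE = √(0.225807 × 0.00287082) = 0.02546.
z = (0.32752 − 0.35261)/0.02546 = -0.02509/0.02546 = -0.99.
Two-sided p-value ≈ 2·Φ(−0.986) = 0.3244; since p > α = 0.01, fail to reject H₀.

z = -0.99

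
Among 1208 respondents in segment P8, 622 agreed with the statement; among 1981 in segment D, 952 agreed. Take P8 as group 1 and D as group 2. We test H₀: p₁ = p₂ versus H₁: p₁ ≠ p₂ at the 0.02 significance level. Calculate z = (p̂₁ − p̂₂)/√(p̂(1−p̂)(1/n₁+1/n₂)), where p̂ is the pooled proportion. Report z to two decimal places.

p̂₁ = 622/1208 = 0.51490, p̂₂ = 952/1981 = 0.48057.
Pooled p̂ = (622+952)/(1208+1981) = 1574/3189 = 0.49357.
SE = √(p̂(1−p̂)(1/n₁+1/n₂)) = √(0.49357·0.50643·0.00133261) = √(0.000333097) = 0.01825.
z = (0.51490 − 0.48057)/0.01825 = 0.03433/0.01825 = 1.88.
p-value = 2·P(Z > 1.881) ≈ 0.0599; since p > α = 0.02, fail to reject H₀.

z = 1.88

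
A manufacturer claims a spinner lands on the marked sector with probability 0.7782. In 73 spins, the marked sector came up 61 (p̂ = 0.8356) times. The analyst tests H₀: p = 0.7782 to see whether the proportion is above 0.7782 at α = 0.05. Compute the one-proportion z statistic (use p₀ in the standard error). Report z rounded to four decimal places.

p̂ = 61/73 ≈ 0.835616.
SE = √(p₀(1−p₀)/n) = √(0.1726/73) = 0.048626.
z = (0.835616 − 0.7782)/0.048626 = 0.057416/0.048626 = 1.1808.
p-value = P(Z > 1.181) ≈ 0.1188. With α = 0.05, fail to reject H₀.

z = 1.1808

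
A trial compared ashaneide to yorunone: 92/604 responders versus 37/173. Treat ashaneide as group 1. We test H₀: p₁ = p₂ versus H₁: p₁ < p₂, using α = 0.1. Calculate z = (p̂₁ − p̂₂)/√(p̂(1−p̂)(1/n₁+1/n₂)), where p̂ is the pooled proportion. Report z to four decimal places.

z = -1.9184

p̂₁ = 92/604 = 0.152318, p̂₂ = 37/173 = 0.213873.
Pooled p̂ = (92+37)/(604+173) = 129/777 = 0.166023.
SE = √(p̂(1−p̂)(1/n₁+1/n₂)) = √(0.166023·0.833977·0.00743598) = √(0.00102958) = 0.032087.
z = (0.152318 − 0.213873)/0.032087 = -0.061555/0.032087 = -1.9184.
p-value = P(Z < -1.918) ≈ 0.0275, so at α = 0.1 we reject H₀.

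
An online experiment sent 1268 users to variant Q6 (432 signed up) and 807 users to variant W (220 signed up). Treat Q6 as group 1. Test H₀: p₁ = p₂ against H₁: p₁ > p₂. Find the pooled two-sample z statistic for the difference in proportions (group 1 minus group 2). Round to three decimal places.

z = 3.257

p̂₁ = 432/1268 = 0.34069, p̂₂ = 220/807 = 0.27261.
Pooled p̂ = (432+220)/(1268+807) = 652/2075 = 0.31422.
SE = √(p̂(1−p̂)(1/n₁+1/n₂)) = √(0.31422·0.68578·0.0020278) = √(0.00043696) = 0.02090.
z = (0.34069 − 0.27261)/0.02090 = 0.06808/0.02090 = 3.257.
p-value = P(Z > 3.257) ≈ 0.0006.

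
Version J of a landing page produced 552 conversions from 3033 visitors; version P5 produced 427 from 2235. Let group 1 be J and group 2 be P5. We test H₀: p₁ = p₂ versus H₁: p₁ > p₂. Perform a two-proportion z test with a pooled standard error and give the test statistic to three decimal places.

z = -0.835

p̂₁ = 552/3033 = 0.18200, p̂₂ = 427/2235 = 0.19105.
Pooled p̂ = (552+427)/(3033+2235) = 979/5268 = 0.18584.
SE = √(p̂(1−p̂)(1/n₁+1/n₂)) = √(0.18584·0.81416·0.000777134) = √(0.000117583) = 0.01084.
z = (0.18200 − 0.19105)/0.01084 = -0.00905/0.01084 = -0.835.
p-value = P(Z > -0.835) ≈ 0.7981.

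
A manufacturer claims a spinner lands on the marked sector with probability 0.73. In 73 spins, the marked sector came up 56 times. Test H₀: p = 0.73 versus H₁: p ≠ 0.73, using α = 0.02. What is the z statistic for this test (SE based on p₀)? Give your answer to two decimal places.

z = 0.71

p̂ = 56/73 = 0.7671.
Under H₀, SE = √(0.73·0.27/73) = √(0.0027) = 0.0520.
z = (0.7671 − 0.73)/0.0520 = 0.0371/0.0520 = 0.71.
Two-sided p-value ≈ 2·Φ(−0.714) = 0.4750, so at α = 0.02 we fail to reject H₀.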